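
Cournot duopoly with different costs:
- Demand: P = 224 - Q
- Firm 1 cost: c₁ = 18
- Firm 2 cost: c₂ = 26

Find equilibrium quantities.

q₁* = 71.33, q₂* = 63.33

Work:
Reaction: q₁ = (224 - 18 - q₂)/2
Reaction: q₂ = (224 - 26 - q₁)/2
Solve simultaneously:
q₁* = (224 - 2×18 + 26)/3 = 71.33
q₂* = (224 - 2×26 + 18)/3 = 63.33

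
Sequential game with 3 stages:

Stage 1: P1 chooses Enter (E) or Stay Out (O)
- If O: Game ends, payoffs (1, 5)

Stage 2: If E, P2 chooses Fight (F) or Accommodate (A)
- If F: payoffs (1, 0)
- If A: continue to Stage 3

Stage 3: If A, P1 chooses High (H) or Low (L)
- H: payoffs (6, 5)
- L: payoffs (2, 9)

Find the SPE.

SPE: (E, A, H); Outcome (6, 5)

Work:
Stage 3: P1 chooses H (6 vs 2)
Stage 2: P2: F->0, A->5 (anticipating H). Choose A
Stage 1: P1: O->1, E->6 (anticipating A, H). Choose E
SPE path: E -> A -> H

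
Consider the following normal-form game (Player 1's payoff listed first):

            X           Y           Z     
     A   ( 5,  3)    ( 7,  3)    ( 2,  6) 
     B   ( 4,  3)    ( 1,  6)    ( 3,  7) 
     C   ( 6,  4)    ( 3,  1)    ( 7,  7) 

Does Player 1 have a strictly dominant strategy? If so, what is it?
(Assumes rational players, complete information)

No strictly dominant strategy exists for Player 1

Work:
A strategy strictly dominates another if it gives a strictly higher payoff against every opponent action. Compare each pair of P1's strategies column-by-column:
  A vs B: [5 vs 4, 7 vs 1, 2 vs 3] → A does not strictly dominate B (column Z: 2 ≤ 3)
  A vs C: [5 vs 6, 7 vs 3, 2 vs 7] → A does not strictly dominate C (column X: 5 ≤ 6)
  B vs A: [4 vs 5, 1 vs 7, 3 vs 2] → B does not strictly dominate A (column X: 4 ≤ 5)
  B vs C: [4 vs 6, 1 vs 3, 3 vs 7] → B does not strictly dominate C (column X: 4 ≤ 6)
  C vs A: [6 vs 5, 3 vs 7, 7 vs 2] → C does not strictly dominate A (column Y: 3 ≤ 7)
  C vs B: [6 vs 4, 3 vs 1, 7 vs 3] → C strictly dominates B
No single strategy strictly dominates all others → no strictly dominant strategy.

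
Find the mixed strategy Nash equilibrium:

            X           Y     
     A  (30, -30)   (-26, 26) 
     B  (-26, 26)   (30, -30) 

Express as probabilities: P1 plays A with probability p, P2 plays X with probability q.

p = 0.5, q = 0.5

Work:
Find probabilities that make opponent indifferent:
P2 chooses q to make P1 indifferent between A and B
P1 chooses p to make P2 indifferent between X and Y
Mixed NE: P1 plays (A: 0.5, B: 0.5), P2 plays (X: 0.5, Y: 0.5)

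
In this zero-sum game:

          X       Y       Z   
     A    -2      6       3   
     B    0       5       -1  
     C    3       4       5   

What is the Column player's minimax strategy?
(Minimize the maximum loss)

Column should play X, value = 3

Work:
Column player minimizes Row's maximum payoff:
Column X: max payoff to Row = 3
Column Y: max payoff to Row = 6
Column Z: max payoff to Row = 5
Minimum is 3, achieved by column X.
Minimax strategy: X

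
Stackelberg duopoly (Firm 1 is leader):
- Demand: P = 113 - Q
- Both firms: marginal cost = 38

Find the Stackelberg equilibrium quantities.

q₁* (leader) = 37.5, q₂* (follower) = 18.75

Work:
Follower's reaction: q₂ = (a - c - q₁)/2
Leader substitutes: π₁ = q₁·(a - q₁ - (a-c-q₁)/2 - c)
FOC: q₁* = (113 - 38)/2 = 37.50
Then: q₂* = (113 - 38 - 37.5)/2 = 18.75
Leader has first-mover advantage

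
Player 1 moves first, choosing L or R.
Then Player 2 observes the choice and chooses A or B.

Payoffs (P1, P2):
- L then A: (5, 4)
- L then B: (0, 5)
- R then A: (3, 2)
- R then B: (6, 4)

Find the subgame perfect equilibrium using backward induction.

P1 plays R, P2 plays B after L and B after R; Payoff (6, 4)

Work:
Backward induction:
After L: P2 chooses B → P1 gets 0
After R: P2 chooses B → P1 gets 6
P1 chooses R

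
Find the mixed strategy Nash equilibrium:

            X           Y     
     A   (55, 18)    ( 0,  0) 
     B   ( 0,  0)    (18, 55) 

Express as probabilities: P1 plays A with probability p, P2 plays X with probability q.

p = 0.7534, q = 0.2466

Work:
Find probabilities that make opponent indifferent:
P2 chooses q to make P1 indifferent between A and B
P1 chooses p to make P2 indifferent between X and Y
Mixed NE: P1 plays (A: 0.7534, B: 0.2466), P2 plays (X: 0.2466, Y: 0.7534)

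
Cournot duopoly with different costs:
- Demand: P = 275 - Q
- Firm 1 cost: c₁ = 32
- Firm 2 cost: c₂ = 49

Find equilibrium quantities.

q₁* = 86.67, q₂* = 69.67

Work:
Reaction: q₁ = (275 - 32 - q₂)/2
Reaction: q₂ = (275 - 49 - q₁)/2
Solve simultaneously:
q₁* = (275 - 2×32 + 49)/3 = 86.67
q₂* = (275 - 2×49 + 32)/3 = 69.67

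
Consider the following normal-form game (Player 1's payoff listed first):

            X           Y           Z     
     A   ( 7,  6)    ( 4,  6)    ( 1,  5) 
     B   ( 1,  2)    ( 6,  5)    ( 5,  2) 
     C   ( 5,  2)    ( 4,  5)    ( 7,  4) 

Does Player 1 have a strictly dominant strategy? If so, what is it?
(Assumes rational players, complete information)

No strictly dominant strategy exists for Player 1

Work:
A strategy strictly dominates another if it gives a strictly higher payoff against every opponent action. Compare each pair of P1's strategies column-by-column:
  A vs B: [7 vs 1, 4 vs 6, 1 vs 5] → A does not strictly dominate B (column Y: 4 ≤ 6)
  A vs C: [7 vs 5, 4 vs 4, 1 vs 7] → A does not strictly dominate C (column Y: 4 ≤ 4)
  B vs A: [1 vs 7, 6 vs 4, 5 vs 1] → B does not strictly dominate A (column X: 1 ≤ 7)
  B vs C: [1 vs 5, 6 vs 4, 5 vs 7] → B does not strictly dominate C (column X: 1 ≤ 5)
  C vs A: [5 vs 7, 4 vs 4, 7 vs 1] → C does not strictly dominate A (column X: 5 ≤ 7)
  C vs B: [5 vs 1, 4 vs 6, 7 vs 5] → C does not strictly dominate B (column Y: 4 ≤ 6)
No single strategy strictly dominates all others → no strictly dominant strategy.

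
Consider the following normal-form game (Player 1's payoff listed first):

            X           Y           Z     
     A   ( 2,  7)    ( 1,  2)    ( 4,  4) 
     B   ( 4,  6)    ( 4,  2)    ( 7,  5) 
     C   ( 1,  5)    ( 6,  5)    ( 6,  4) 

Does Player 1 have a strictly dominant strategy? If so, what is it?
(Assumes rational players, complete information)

No strictly dominant strategy exists for Player 1

Work:
A strategy strictly dominates another if it gives a strictly higher payoff against every opponent action. Compare each pair of P1's strategies column-by-column:
  A vs B: [2 vs 4, 1 vs 4, 4 vs 7] → A does not strictly dominate B (column X: 2 ≤ 4)
  A vs C: [2 vs 1, 1 vs 6, 4 vs 6] → A does not strictly dominate C (column Y: 1 ≤ 6)
  B vs A: [4 vs 2, 4 vs 1, 7 vs 4] → B strictly dominates A
  B vs C: [4 vs 1, 4 vs 6, 7 vs 6] → B does not strictly dominate C (column Y: 4 ≤ 6)
  C vs A: [1 vs 2, 6 vs 1, 6 vs 4] → C does not strictly dominate A (column X: 1 ≤ 2)
  C vs B: [1 vs 4, 6 vs 4, 6 vs 7] → C does not strictly dominate B (column X: 1 ≤ 4)
No single strategy strictly dominates all others → no strictly dominant strategy.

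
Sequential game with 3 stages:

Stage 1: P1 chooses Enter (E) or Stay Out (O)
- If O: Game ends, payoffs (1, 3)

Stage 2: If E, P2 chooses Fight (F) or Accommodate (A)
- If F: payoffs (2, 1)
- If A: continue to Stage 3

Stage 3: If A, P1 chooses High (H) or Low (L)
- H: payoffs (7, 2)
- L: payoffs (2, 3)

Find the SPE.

SPE: (E, A, H); Outcome (7, 2)

Work:
Stage 3: P1 chooses H (7 vs 2)
Stage 2: P2: F->1, A->2 (anticipating H). Choose A
Stage 1: P1: O->1, E->7 (anticipating A, H). Choose E
SPE path: E -> A -> H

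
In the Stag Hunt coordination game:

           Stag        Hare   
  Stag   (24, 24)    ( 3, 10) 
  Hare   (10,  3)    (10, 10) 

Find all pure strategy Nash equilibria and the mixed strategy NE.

Pure NE: (Stag, Stag) and (Hare, Hare); Mixed NE: p = 0.3333, q = 0.3333

Work:
Check pure NE:
(Stag, Stag): (24, 24) - no unilateral deviation beneficial
(Hare, Hare): (10, 10) - no unilateral deviation beneficial
Mixed NE: P1 plays Stag with p = 0.3333, P2 plays Stag with q = 0.3333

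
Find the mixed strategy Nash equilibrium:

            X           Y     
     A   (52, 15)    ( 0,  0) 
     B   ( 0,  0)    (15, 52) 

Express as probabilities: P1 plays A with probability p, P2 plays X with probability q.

p = 0.7761, q = 0.2239

Work:
Find probabilities that make opponent indifferent:
P2 chooses q to make P1 indifferent between A and B
P1 chooses p to make P2 indifferent between X and Y
Mixed NE: P1 plays (A: 0.7761, B: 0.2239), P2 plays (X: 0.2239, Y: 0.7761)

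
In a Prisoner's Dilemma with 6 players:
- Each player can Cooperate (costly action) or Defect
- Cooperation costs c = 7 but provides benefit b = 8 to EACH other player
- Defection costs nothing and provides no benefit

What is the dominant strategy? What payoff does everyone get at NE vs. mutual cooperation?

Dominant: Defect; NE payoff = 0; Coop payoff = 33

Work:
Defect dominates (saves cost c = 7, benefit to others is external)
NE: All defect → everyone gets 0
If all cooperate: each receives (5)×8 - 7 = 33
Social dilemma: 33 > 0 but NE gives 0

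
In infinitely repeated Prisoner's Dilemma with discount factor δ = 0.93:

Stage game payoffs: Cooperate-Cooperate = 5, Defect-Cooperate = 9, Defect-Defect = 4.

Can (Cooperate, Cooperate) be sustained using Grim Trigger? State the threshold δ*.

δ* = 0.8; since δ = 0.93 ≥ 0.8, cooperation can be sustained

Work:
For Grim Trigger:
Cooperate forever: 5/(1-δ)
Defect then punished: 9 + 4·δ/(1-δ)
Need: 5/(1-δ) ≥ 9 + 4·δ/(1-δ)
Solving: δ ≥ (T-R)/(T-P) = (9-5)/(9-4) = 0.8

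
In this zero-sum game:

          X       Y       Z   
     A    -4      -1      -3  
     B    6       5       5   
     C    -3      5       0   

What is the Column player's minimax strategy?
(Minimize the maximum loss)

Column should play Y or Z (all achieve the minimum), value = 5

Work:
Column player minimizes Row's maximum payoff:
Column X: max payoff to Row = 6
Column Y: max payoff to Row = 5
Column Z: max payoff to Row = 5
Minimum is 5, achieved by columns Y, Z (tied).
Each of Y or Z is a minimax strategy.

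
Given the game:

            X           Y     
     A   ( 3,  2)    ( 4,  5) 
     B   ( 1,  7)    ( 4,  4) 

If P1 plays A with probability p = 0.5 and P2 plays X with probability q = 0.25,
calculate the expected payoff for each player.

E[P1] = 3.5, E[P2] = 4.5

Work:
E[P1] = p·q·π₁(A,X) + p·(1-q)·π₁(A,Y) + (1-p)·q·π₁(B,X) + (1-p)·(1-q)·π₁(B,Y)
= 0.5·0.25·3 + 0.5·0.75·4 + 0.5·0.25·1 + 0.5·0.75·4
= 3.5

E[P2] = 4.5 (similar calculation)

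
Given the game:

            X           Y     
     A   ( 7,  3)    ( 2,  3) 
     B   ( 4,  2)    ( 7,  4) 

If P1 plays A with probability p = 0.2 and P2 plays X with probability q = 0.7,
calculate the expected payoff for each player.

E[P1] = 5.02, E[P2] = 2.68

Work:
E[P1] = p·q·π₁(A,X) + p·(1-q)·π₁(A,Y) + (1-p)·q·π₁(B,X) + (1-p)·(1-q)·π₁(B,Y)
= 0.2·0.7·7 + 0.2·0.3·2 + 0.8·0.7·4 + 0.8·0.3·7
= 5.02

E[P2] = 2.68 (similar calculation)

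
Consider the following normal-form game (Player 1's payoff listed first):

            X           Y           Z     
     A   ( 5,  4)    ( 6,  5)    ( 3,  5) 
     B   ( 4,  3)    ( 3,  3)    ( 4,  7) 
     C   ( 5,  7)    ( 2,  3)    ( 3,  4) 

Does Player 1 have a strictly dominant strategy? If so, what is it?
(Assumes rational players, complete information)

No strictly dominant strategy exists for Player 1

Work:
A strategy strictly dominates another if it gives a strictly higher payoff against every opponent action. Compare each pair of P1's strategies column-by-column:
  A vs B: [5 vs 4, 6 vs 3, 3 vs 4] → A does not strictly dominate B (column Z: 3 ≤ 4)
  A vs C: [5 vs 5, 6 vs 2, 3 vs 3] → A does not strictly dominate C (column X: 5 ≤ 5)
  B vs A: [4 vs 5, 3 vs 6, 4 vs 3] → B does not strictly dominate A (column X: 4 ≤ 5)
  B vs C: [4 vs 5, 3 vs 2, 4 vs 3] → B does not strictly dominate C (column X: 4 ≤ 5)
  C vs A: [5 vs 5, 2 vs 6, 3 vs 3] → C does not strictly dominate A (column X: 5 ≤ 5)
  C vs B: [5 vs 4, 2 vs 3, 3 vs 4] → C does not strictly dominate B (column Y: 2 ≤ 3)
No single strategy strictly dominates all others → no strictly dominant strategy.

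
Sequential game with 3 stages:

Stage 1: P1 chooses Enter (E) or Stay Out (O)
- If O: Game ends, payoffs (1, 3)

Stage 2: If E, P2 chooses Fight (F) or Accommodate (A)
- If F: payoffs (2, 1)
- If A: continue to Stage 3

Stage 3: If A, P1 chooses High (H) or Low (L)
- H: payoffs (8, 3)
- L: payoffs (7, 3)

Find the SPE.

SPE: (E, A, H); Outcome (8, 3)

Work:
Stage 3: P1 chooses H (8 vs 7)
Stage 2: P2: F->1, A->3 (anticipating H). Choose A
Stage 1: P1: O->1, E->8 (anticipating A, H). Choose E
SPE path: E -> A -> H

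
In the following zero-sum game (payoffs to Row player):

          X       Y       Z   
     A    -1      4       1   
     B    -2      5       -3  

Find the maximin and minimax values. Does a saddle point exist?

Maximin = -1, Minimax = -1, Saddle: True

Work:
Row minimums: [-1, -3] → maximin = -1
Column maximums: [-1, 5, 1] → minimax = -1
Saddle point exists! Game value = -1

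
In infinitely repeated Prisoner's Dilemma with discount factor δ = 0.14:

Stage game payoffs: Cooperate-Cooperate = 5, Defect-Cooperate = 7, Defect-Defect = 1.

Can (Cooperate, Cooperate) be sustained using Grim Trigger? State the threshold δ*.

δ* = 0.3333; since δ = 0.14 < 0.3333, cooperation cannot be sustained

Work:
For Grim Trigger:
Cooperate forever: 5/(1-δ)
Defect then punished: 7 + 1·δ/(1-δ)
Need: 5/(1-δ) ≥ 7 + 1·δ/(1-δ)
Solving: δ ≥ (T-R)/(T-P) = (7-5)/(7-1) = 0.3333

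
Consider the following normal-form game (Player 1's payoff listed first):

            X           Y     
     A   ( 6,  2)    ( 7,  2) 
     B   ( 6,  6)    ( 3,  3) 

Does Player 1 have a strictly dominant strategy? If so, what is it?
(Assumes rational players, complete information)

No strictly dominant strategy exists for Player 1

Work:
A strategy strictly dominates another if it gives a strictly higher payoff against every opponent action. Compare each pair of P1's strategies column-by-column:
  A vs B: [6 vs 6, 7 vs 3] → A does not strictly dominate B (column X: 6 ≤ 6)
  B vs A: [6 vs 6, 3 vs 7] → B does not strictly dominate A (column X: 6 ≤ 6)
No single strategy strictly dominates all others → no strictly dominant strategy.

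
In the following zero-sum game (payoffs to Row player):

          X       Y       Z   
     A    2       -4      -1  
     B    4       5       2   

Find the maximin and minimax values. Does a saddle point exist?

Maximin = 2, Minimax = 2, Saddle: True

Work:
Row minimums: [-4, 2] → maximin = 2
Column maximums: [4, 5, 2] → minimax = 2
Saddle point exists! Game value = 2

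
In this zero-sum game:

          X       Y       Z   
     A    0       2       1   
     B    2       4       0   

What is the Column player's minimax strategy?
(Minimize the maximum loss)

Column should play Z, value = 1

Work:
Column player minimizes Row's maximum payoff:
Column X: max payoff to Row = 2
Column Y: max payoff to Row = 4
Column Z: max payoff to Row = 1
Minimum is 1, achieved by column Z.
Minimax strategy: Z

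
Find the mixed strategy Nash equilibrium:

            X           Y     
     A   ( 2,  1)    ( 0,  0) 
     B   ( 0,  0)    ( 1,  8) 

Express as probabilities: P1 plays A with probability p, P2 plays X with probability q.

p = 0.8889, q = 0.3333

Work:
Find probabilities that make opponent indifferent:
P2 chooses q to make P1 indifferent between A and B
P1 chooses p to make P2 indifferent between X and Y
Mixed NE: P1 plays (A: 0.8889, B: 0.1111), P2 plays (X: 0.3333, Y: 0.6667)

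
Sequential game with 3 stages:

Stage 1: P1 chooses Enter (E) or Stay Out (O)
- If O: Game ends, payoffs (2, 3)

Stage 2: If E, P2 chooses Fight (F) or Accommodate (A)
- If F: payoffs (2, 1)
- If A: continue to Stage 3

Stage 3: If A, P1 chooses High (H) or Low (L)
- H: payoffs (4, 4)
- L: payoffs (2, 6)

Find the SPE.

SPE: (E, A, H); Outcome (4, 4)

Work:
Stage 3: P1 chooses H (4 vs 2)
Stage 2: P2: F->1, A->4 (anticipating H). Choose A
Stage 1: P1: O->2, E->4 (anticipating A, H). Choose E
SPE path: E -> A -> H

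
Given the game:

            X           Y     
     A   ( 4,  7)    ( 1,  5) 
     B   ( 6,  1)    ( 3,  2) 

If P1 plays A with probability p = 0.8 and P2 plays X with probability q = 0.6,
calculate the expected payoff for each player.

E[P1] = 3.2, E[P2] = 5.24

Work:
E[P1] = p·q·π₁(A,X) + p·(1-q)·π₁(A,Y) + (1-p)·q·π₁(B,X) + (1-p)·(1-q)·π₁(B,Y)
= 0.8·0.6·4 + 0.8·0.4·1 + 0.2·0.6·6 + 0.2·0.4·3
= 3.2

E[P2] = 5.24 (similar calculation)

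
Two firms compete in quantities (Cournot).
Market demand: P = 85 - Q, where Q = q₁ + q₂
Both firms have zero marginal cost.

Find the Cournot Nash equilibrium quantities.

q₁* = q₂* = 28.33; P* = 28.33

Work:
Profit: π_i = P·q_i = (a - q_i - q_j)·q_i
FOC: ∂π_i/∂q_i = a - 2q_i - q_j = 0
Reaction function: q_i = (85 - q_j)/2
Symmetry: q* = 85/3 = 28.33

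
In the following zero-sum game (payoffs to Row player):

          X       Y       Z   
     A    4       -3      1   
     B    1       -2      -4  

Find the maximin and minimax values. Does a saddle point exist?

Maximin = -3, Minimax = -2, Saddle: False

Work:
Row minimums: [-3, -4] → maximin = -3
Column maximums: [4, -2, 1] → minimax = -2
No saddle point (maximin ≠ minimax). Mixed strategy needed.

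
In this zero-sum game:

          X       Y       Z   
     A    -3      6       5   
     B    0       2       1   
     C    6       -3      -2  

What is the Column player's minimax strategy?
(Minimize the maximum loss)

Column should play Z, value = 5

Work:
Column player minimizes Row's maximum payoff:
Column X: max payoff to Row = 6
Column Y: max payoff to Row = 6
Column Z: max payoff to Row = 5
Minimum is 5, achieved by column Z.
Minimax strategy: Z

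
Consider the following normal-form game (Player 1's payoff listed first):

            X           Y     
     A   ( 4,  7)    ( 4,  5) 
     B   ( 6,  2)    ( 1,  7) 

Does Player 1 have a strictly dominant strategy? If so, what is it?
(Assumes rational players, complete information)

No strictly dominant strategy exists for Player 1

Work:
A strategy strictly dominates another if it gives a strictly higher payoff against every opponent action. Compare each pair of P1's strategies column-by-column:
  A vs B: [4 vs 6, 4 vs 1] → A does not strictly dominate B (column X: 4 ≤ 6)
  B vs A: [6 vs 4, 1 vs 4] → B does not strictly dominate A (column Y: 1 ≤ 4)
No single strategy strictly dominates all others → no strictly dominant strategy.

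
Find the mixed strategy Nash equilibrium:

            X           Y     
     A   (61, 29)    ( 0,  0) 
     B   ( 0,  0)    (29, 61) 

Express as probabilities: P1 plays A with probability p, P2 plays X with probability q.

p = 0.6778, q = 0.3222

Work:
Find probabilities that make opponent indifferent:
P2 chooses q to make P1 indifferent between A and B
P1 chooses p to make P2 indifferent between X and Y
Mixed NE: P1 plays (A: 0.6778, B: 0.3222), P2 plays (X: 0.3222, Y: 0.6778)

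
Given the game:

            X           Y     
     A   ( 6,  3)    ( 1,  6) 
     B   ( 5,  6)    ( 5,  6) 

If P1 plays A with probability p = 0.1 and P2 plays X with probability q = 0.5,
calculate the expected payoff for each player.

E[P1] = 4.85, E[P2] = 5.85

Work:
E[P1] = p·q·π₁(A,X) + p·(1-q)·π₁(A,Y) + (1-p)·q·π₁(B,X) + (1-p)·(1-q)·π₁(B,Y)
= 0.1·0.5·6 + 0.1·0.5·1 + 0.9·0.5·5 + 0.9·0.5·5
= 4.85

E[P2] = 5.85 (similar calculation)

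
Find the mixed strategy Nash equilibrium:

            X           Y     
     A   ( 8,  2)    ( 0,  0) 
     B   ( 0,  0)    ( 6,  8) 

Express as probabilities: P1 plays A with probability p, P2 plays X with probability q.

p = 0.8, q = 0.4286

Work:
Find probabilities that make opponent indifferent:
P2 chooses q to make P1 indifferent between A and B
P1 chooses p to make P2 indifferent between X and Y
Mixed NE: P1 plays (A: 0.8, B: 0.2), P2 plays (X: 0.4286, Y: 0.5714)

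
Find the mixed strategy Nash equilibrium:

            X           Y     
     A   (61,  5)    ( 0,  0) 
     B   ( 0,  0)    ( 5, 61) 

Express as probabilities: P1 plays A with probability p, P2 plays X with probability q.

p = 0.9242, q = 0.0758

Work:
Find probabilities that make opponent indifferent:
P2 chooses q to make P1 indifferent between A and B
P1 chooses p to make P2 indifferent between X and Y
Mixed NE: P1 plays (A: 0.9242, B: 0.0758), P2 plays (X: 0.0758, Y: 0.9242)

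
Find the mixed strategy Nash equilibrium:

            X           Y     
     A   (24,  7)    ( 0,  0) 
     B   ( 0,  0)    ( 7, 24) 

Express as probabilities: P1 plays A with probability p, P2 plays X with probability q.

p = 0.7742, q = 0.2258

Work:
Find probabilities that make opponent indifferent:
P2 chooses q to make P1 indifferent between A and B
P1 chooses p to make P2 indifferent between X and Y
Mixed NE: P1 plays (A: 0.7742, B: 0.2258), P2 plays (X: 0.2258, Y: 0.7742)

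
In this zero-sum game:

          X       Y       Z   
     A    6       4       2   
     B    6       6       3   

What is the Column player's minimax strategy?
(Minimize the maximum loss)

Column should play Z, value = 3

Work:
Column player minimizes Row's maximum payoff:
Column X: max payoff to Row = 6
Column Y: max payoff to Row = 6
Column Z: max payoff to Row = 3
Minimum is 3, achieved by column Z.
Minimax strategy: Z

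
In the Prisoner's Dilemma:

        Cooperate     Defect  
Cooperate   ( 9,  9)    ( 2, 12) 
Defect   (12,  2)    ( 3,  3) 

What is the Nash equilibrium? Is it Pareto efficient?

(Defect, Defect) is NE; not Pareto efficient

Work:
Defect dominates Cooperate for both players:
If P2 cooperates: Defect (12) > Cooperate (9)
If P2 defects: Defect (3) > Cooperate (2)
NE: (Defect, Defect) with payoff (3, 3)
But (Cooperate, Cooperate) = (9, 9) Pareto dominates (3, 3)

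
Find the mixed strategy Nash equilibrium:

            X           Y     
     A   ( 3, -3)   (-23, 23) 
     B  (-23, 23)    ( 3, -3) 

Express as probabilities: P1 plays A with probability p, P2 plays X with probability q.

p = 0.5, q = 0.5

Work:
Find probabilities that make opponent indifferent:
P2 chooses q to make P1 indifferent between A and B
P1 chooses p to make P2 indifferent between X and Y
Mixed NE: P1 plays (A: 0.5, B: 0.5), P2 plays (X: 0.5, Y: 0.5)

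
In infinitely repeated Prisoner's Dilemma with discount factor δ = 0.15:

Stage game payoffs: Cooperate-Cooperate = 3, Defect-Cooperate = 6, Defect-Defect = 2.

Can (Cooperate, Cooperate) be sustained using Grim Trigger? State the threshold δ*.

δ* = 0.75; since δ = 0.15 < 0.75, cooperation cannot be sustained

Work:
For Grim Trigger:
Cooperate forever: 3/(1-δ)
Defect then punished: 6 + 2·δ/(1-δ)
Need: 3/(1-δ) ≥ 6 + 2·δ/(1-δ)
Solving: δ ≥ (T-R)/(T-P) = (6-3)/(6-2) = 0.75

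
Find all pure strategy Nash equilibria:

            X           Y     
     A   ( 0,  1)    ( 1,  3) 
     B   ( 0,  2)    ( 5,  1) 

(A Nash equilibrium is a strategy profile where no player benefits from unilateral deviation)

Nash equilibrium: (B, X)

Work:
Best responses:
  P1 vs X: payoffs [0, 0] → best response A/B (payoff 0)
  P1 vs Y: payoffs [1, 5] → best response B (payoff 5)
  P2 vs A: payoffs [1, 3] → best response Y (payoff 3)
  P2 vs B: payoffs [2, 1] → best response X (payoff 2)
Mutual best responses: (B,X) → Nash equilibria.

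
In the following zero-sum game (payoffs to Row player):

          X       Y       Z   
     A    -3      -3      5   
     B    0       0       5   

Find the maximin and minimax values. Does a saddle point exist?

Maximin = 0, Minimax = 0, Saddle: True

Work:
Row minimums: [-3, 0] → maximin = 0
Column maximums: [0, 0, 5] → minimax = 0
Saddle point exists! Game value = 0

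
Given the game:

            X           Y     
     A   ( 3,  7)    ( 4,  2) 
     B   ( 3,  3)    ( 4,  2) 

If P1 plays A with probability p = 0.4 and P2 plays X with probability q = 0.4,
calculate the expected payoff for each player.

E[P1] = 3.6, E[P2] = 3.04

Work:
E[P1] = p·q·π₁(A,X) + p·(1-q)·π₁(A,Y) + (1-p)·q·π₁(B,X) + (1-p)·(1-q)·π₁(B,Y)
= 0.4·0.4·3 + 0.4·0.6·4 + 0.6·0.4·3 + 0.6·0.6·4
= 3.6

E[P2] = 3.04 (similar calculation)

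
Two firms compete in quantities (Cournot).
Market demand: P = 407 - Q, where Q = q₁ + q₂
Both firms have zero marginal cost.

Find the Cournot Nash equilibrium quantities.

q₁* = q₂* = 135.67; P* = 135.67

Work:
Profit: π_i = P·q_i = (a - q_i - q_j)·q_i
FOC: ∂π_i/∂q_i = a - 2q_i - q_j = 0
Reaction function: q_i = (407 - q_j)/2
Symmetry: q* = 407/3 = 135.67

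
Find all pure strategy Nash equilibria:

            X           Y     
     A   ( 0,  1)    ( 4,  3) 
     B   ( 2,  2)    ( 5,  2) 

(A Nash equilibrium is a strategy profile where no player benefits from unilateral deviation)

Nash equilibrium: (B, X), (B, Y)

Work:
Best responses:
  P1 vs X: payoffs [0, 2] → best response B (payoff 2)
  P1 vs Y: payoffs [4, 5] → best response B (payoff 5)
  P2 vs A: payoffs [1, 3] → best response Y (payoff 3)
  P2 vs B: payoffs [2, 2] → best response X/Y (payoff 2)
Mutual best responses: (B,X), (B,Y) → Nash equilibria.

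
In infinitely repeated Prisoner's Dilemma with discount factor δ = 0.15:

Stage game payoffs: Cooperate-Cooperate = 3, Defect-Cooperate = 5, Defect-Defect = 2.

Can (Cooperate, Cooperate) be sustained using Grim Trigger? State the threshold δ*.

δ* = 0.6667; since δ = 0.15 < 0.6667, cooperation cannot be sustained

Work:
For Grim Trigger:
Cooperate forever: 3/(1-δ)
Defect then punished: 5 + 2·δ/(1-δ)
Need: 3/(1-δ) ≥ 5 + 2·δ/(1-δ)
Solving: δ ≥ (T-R)/(T-P) = (5-3)/(5-2) = 0.6667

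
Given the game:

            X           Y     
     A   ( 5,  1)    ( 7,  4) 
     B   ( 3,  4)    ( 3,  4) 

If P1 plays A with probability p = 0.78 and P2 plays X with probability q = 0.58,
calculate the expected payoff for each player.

E[P1] = 5.2152, E[P2] = 2.6428

Work:
E[P1] = p·q·π₁(A,X) + p·(1-q)·π₁(A,Y) + (1-p)·q·π₁(B,X) + (1-p)·(1-q)·π₁(B,Y)
= 0.78·0.58·5 + 0.78·0.42·7 + 0.22·0.58·3 + 0.22·0.42·3
= 5.2152

E[P2] = 2.6428 (similar calculation)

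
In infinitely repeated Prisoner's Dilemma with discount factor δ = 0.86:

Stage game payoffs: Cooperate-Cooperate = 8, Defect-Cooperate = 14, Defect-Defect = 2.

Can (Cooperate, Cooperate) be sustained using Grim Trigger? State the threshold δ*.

δ* = 0.5; since δ = 0.86 ≥ 0.5, cooperation can be sustained

Work:
For Grim Trigger:
Cooperate forever: 8/(1-δ)
Defect then punished: 14 + 2·δ/(1-δ)
Need: 8/(1-δ) ≥ 14 + 2·δ/(1-δ)
Solving: δ ≥ (T-R)/(T-P) = (14-8)/(14-2) = 0.5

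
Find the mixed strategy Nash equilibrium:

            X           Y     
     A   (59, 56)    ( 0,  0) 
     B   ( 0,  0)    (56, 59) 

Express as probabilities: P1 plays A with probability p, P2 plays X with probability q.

p = 0.513, q = 0.487

Work:
Find probabilities that make opponent indifferent:
P2 chooses q to make P1 indifferent between A and B
P1 chooses p to make P2 indifferent between X and Y
Mixed NE: P1 plays (A: 0.513, B: 0.487), P2 plays (X: 0.487, Y: 0.513)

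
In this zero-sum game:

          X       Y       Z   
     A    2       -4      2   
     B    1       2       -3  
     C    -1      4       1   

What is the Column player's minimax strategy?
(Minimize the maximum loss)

Column should play X or Z (all achieve the minimum), value = 2

Work:
Column player minimizes Row's maximum payoff:
Column X: max payoff to Row = 2
Column Y: max payoff to Row = 4
Column Z: max payoff to Row = 2
Minimum is 2, achieved by columns X, Z (tied).
Each of X or Z is a minimax strategy.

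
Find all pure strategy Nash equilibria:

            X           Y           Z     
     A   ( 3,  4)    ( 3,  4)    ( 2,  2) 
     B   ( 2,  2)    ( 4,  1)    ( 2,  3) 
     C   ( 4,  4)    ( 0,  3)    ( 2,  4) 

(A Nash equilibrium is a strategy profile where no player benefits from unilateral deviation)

Nash equilibrium: (B, Z), (C, X), (C, Z)

Work:
Best responses:
  P1 vs X: payoffs [3, 2, 4] → best response C (payoff 4)
  P1 vs Y: payoffs [3, 4, 0] → best response B (payoff 4)
  P1 vs Z: payoffs [2, 2, 2] → best response A/B/C (payoff 2)
  P2 vs A: payoffs [4, 4, 2] → best response X/Y (payoff 4)
  P2 vs B: payoffs [2, 1, 3] → best response Z (payoff 3)
  P2 vs C: payoffs [4, 3, 4] → best response X/Z (payoff 4)
Mutual best responses: (B,Z), (C,X), (C,Z) → Nash equilibria.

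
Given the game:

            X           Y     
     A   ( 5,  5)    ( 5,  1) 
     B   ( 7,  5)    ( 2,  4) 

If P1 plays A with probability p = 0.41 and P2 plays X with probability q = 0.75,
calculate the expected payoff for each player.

E[P1] = 5.4425, E[P2] = 4.4425

Work:
E[P1] = p·q·π₁(A,X) + p·(1-q)·π₁(A,Y) + (1-p)·q·π₁(B,X) + (1-p)·(1-q)·π₁(B,Y)
= 0.41·0.75·5 + 0.41·0.25·5 + 0.59·0.75·7 + 0.59·0.25·2
= 5.4425

E[P2] = 4.4425 (similar calculation)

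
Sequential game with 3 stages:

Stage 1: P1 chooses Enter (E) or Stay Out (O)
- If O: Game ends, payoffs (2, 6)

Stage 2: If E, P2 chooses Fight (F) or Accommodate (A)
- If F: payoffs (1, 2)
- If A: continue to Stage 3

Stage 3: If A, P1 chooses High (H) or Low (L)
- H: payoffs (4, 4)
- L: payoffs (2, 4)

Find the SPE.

SPE: (E, A, H); Outcome (4, 4)

Work:
Stage 3: P1 chooses H (4 vs 2)
Stage 2: P2: F->2, A->4 (anticipating H). Choose A
Stage 1: P1: O->2, E->4 (anticipating A, H). Choose E
SPE path: E -> A -> H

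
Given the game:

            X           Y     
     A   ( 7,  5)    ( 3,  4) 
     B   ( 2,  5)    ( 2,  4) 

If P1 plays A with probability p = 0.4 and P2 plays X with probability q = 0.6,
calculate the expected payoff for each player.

E[P1] = 3.36, E[P2] = 4.6

Work:
E[P1] = p·q·π₁(A,X) + p·(1-q)·π₁(A,Y) + (1-p)·q·π₁(B,X) + (1-p)·(1-q)·π₁(B,Y)
= 0.4·0.6·7 + 0.4·0.4·3 + 0.6·0.6·2 + 0.6·0.4·2
= 3.36

E[P2] = 4.6 (similar calculation)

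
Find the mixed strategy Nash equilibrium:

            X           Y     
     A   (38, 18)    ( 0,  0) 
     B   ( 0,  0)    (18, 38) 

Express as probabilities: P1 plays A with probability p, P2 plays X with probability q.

p = 0.6786, q = 0.3214

Work:
Find probabilities that make opponent indifferent:
P2 chooses q to make P1 indifferent between A and B
P1 chooses p to make P2 indifferent between X and Y
Mixed NE: P1 plays (A: 0.6786, B: 0.3214), P2 plays (X: 0.3214, Y: 0.6786)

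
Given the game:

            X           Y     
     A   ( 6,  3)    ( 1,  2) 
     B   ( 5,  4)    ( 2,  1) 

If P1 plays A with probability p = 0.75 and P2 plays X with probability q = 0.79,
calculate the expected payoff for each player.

E[P1] = 4.805, E[P2] = 2.935

Work:
E[P1] = p·q·π₁(A,X) + p·(1-q)·π₁(A,Y) + (1-p)·q·π₁(B,X) + (1-p)·(1-q)·π₁(B,Y)
= 0.75·0.79·6 + 0.75·0.21·1 + 0.25·0.79·5 + 0.25·0.21·2
= 4.805

E[P2] = 2.935 (similar calculation)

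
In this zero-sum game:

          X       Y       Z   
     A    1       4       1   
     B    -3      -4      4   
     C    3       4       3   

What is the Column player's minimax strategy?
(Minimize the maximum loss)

Column should play X, value = 3

Work:
Column player minimizes Row's maximum payoff:
Column X: max payoff to Row = 3
Column Y: max payoff to Row = 4
Column Z: max payoff to Row = 4
Minimum is 3, achieved by column X.
Minimax strategy: X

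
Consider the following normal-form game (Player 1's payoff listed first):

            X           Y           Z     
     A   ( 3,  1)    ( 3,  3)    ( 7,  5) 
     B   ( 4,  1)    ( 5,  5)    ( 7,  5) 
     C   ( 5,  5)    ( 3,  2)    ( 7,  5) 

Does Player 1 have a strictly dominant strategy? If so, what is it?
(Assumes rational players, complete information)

No strictly dominant strategy exists for Player 1

Work:
A strategy strictly dominates another if it gives a strictly higher payoff against every opponent action. Compare each pair of P1's strategies column-by-column:
  A vs B: [3 vs 4, 3 vs 5, 7 vs 7] → A does not strictly dominate B (column X: 3 ≤ 4)
  A vs C: [3 vs 5, 3 vs 3, 7 vs 7] → A does not strictly dominate C (column X: 3 ≤ 5)
  B vs A: [4 vs 3, 5 vs 3, 7 vs 7] → B does not strictly dominate A (column Z: 7 ≤ 7)
  B vs C: [4 vs 5, 5 vs 3, 7 vs 7] → B does not strictly dominate C (column X: 4 ≤ 5)
  C vs A: [5 vs 3, 3 vs 3, 7 vs 7] → C does not strictly dominate A (column Y: 3 ≤ 3)
  C vs B: [5 vs 4, 3 vs 5, 7 vs 7] → C does not strictly dominate B (column Y: 3 ≤ 5)
No single strategy strictly dominates all others → no strictly dominant strategy.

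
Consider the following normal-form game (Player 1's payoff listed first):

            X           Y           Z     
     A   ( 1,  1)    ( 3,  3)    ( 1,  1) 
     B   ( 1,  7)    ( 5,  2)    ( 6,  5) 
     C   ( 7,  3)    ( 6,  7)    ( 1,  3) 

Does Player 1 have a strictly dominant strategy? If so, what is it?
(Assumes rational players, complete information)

No strictly dominant strategy exists for Player 1

Work:
A strategy strictly dominates another if it gives a strictly higher payoff against every opponent action. Compare each pair of P1's strategies column-by-column:
  A vs B: [1 vs 1, 3 vs 5, 1 vs 6] → A does not strictly dominate B (column X: 1 ≤ 1)
  A vs C: [1 vs 7, 3 vs 6, 1 vs 1] → A does not strictly dominate C (column X: 1 ≤ 7)
  B vs A: [1 vs 1, 5 vs 3, 6 vs 1] → B does not strictly dominate A (column X: 1 ≤ 1)
  B vs C: [1 vs 7, 5 vs 6, 6 vs 1] → B does not strictly dominate C (column X: 1 ≤ 7)
  C vs A: [7 vs 1, 6 vs 3, 1 vs 1] → C does not strictly dominate A (column Z: 1 ≤ 1)
  C vs B: [7 vs 1, 6 vs 5, 1 vs 6] → C does not strictly dominate B (column Z: 1 ≤ 6)
No single strategy strictly dominates all others → no strictly dominant strategy.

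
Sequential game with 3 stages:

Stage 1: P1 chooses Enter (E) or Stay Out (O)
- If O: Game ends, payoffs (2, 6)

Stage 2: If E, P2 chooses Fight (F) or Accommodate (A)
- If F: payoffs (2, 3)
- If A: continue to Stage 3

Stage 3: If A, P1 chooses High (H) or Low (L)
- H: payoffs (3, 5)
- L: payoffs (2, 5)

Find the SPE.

SPE: (E, A, H); Outcome (3, 5)

Work:
Stage 3: P1 chooses H (3 vs 2)
Stage 2: P2: F->3, A->5 (anticipating H). Choose A
Stage 1: P1: O->2, E->3 (anticipating A, H). Choose E
SPE path: E -> A -> H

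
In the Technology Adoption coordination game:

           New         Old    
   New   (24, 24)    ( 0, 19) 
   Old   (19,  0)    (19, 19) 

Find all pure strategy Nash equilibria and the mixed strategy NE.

Pure NE: (New, New) and (Old, Old); Mixed NE: p = 0.7917, q = 0.7917

Work:
Check pure NE:
(New, New): (24, 24) - no unilateral deviation beneficial
(Old, Old): (19, 19) - no unilateral deviation beneficial
Mixed NE: P1 plays New with p = 0.7917, P2 plays New with q = 0.7917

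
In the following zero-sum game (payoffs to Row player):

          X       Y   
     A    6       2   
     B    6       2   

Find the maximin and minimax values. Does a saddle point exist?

Maximin = 2, Minimax = 2, Saddle: True

Work:
Row minimums: [2, 2] → maximin = 2
Column maximums: [6, 2] → minimax = 2
Saddle point exists! Game value = 2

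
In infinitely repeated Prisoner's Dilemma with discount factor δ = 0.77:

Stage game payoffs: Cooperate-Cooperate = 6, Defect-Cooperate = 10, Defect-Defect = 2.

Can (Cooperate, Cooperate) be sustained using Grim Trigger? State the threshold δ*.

δ* = 0.5; since δ = 0.77 ≥ 0.5, cooperation can be sustained

Work:
For Grim Trigger:
Cooperate forever: 6/(1-δ)
Defect then punished: 10 + 2·δ/(1-δ)
Need: 6/(1-δ) ≥ 10 + 2·δ/(1-δ)
Solving: δ ≥ (T-R)/(T-P) = (10-6)/(10-2) = 0.5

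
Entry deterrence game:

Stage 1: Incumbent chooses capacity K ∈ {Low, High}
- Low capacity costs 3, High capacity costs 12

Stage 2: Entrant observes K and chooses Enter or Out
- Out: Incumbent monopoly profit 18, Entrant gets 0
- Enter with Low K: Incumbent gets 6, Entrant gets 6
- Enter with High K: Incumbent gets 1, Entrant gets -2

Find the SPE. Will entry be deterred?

SPE: (High, Enter|Low, Out|High); Entry deterred. Incumbent net profit = 6

Work:
After Low K: Entrant enters (6 > 0)
After High K: Entrant stays out (-2 < 0)
Incumbent: Low → 6−3=3, High → 18−12=6
Incumbent chooses High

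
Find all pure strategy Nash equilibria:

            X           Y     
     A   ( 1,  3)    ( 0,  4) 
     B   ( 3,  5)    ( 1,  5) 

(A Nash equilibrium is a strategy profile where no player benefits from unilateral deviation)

Nash equilibrium: (B, X), (B, Y)

Work:
Best responses:
  P1 vs X: payoffs [1, 3] → best response B (payoff 3)
  P1 vs Y: payoffs [0, 1] → best response B (payoff 1)
  P2 vs A: payoffs [3, 4] → best response Y (payoff 4)
  P2 vs B: payoffs [5, 5] → best response X/Y (payoff 5)
Mutual best responses: (B,X), (B,Y) → Nash equilibria.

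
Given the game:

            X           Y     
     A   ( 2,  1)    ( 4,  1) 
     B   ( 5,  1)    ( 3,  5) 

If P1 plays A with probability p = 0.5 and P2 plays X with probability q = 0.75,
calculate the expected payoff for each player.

E[P1] = 3.5, E[P2] = 1.5

Work:
E[P1] = p·q·π₁(A,X) + p·(1-q)·π₁(A,Y) + (1-p)·q·π₁(B,X) + (1-p)·(1-q)·π₁(B,Y)
= 0.5·0.75·2 + 0.5·0.25·4 + 0.5·0.75·5 + 0.5·0.25·3
= 3.5

E[P2] = 1.5 (similar calculation)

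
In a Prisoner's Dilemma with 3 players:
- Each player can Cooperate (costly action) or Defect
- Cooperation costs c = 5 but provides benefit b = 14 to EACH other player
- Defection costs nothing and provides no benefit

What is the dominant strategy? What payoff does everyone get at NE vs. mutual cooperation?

Dominant: Defect; NE payoff = 0; Coop payoff = 23

Work:
Defect dominates (saves cost c = 5, benefit to others is external)
NE: All defect → everyone gets 0
If all cooperate: each receives (2)×14 - 5 = 23
Social dilemma: 23 > 0 but NE gives 0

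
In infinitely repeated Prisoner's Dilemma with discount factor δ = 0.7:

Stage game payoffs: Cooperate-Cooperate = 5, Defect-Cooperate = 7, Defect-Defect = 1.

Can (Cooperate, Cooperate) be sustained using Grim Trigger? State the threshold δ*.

δ* = 0.3333; since δ = 0.7 ≥ 0.3333, cooperation can be sustained

Work:
For Grim Trigger:
Cooperate forever: 5/(1-δ)
Defect then punished: 7 + 1·δ/(1-δ)
Need: 5/(1-δ) ≥ 7 + 1·δ/(1-δ)
Solving: δ ≥ (T-R)/(T-P) = (7-5)/(7-1) = 0.3333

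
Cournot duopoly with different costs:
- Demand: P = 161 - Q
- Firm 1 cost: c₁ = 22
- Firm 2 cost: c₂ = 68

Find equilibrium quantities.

q₁* = 61.67, q₂* = 15.67

Work:
Reaction: q₁ = (161 - 22 - q₂)/2
Reaction: q₂ = (161 - 68 - q₁)/2
Solve simultaneously:
q₁* = (161 - 2×22 + 68)/3 = 61.67
q₂* = (161 - 2×68 + 22)/3 = 15.67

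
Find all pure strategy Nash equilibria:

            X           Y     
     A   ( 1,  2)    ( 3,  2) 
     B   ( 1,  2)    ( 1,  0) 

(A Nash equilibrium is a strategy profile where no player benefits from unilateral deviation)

Nash equilibrium: (A, X), (A, Y), (B, X)

Work:
Best responses:
  P1 vs X: payoffs [1, 1] → best response A/B (payoff 1)
  P1 vs Y: payoffs [3, 1] → best response A (payoff 3)
  P2 vs A: payoffs [2, 2] → best response X/Y (payoff 2)
  P2 vs B: payoffs [2, 0] → best response X (payoff 2)
Mutual best responses: (A,X), (A,Y), (B,X) → Nash equilibria.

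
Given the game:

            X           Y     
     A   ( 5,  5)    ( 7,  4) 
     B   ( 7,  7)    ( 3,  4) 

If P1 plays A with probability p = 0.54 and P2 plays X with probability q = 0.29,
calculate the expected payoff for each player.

E[P1] = 5.3804, E[P2] = 4.5568

Work:
E[P1] = p·q·π₁(A,X) + p·(1-q)·π₁(A,Y) + (1-p)·q·π₁(B,X) + (1-p)·(1-q)·π₁(B,Y)
= 0.54·0.29·5 + 0.54·0.71·7 + 0.46·0.29·7 + 0.46·0.71·3
= 5.3804

E[P2] = 4.5568 (similar calculation)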